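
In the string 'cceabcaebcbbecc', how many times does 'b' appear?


Scanning 'cceabcaebcbbecc' for 'b':
  Position 4: 'b' -> MATCH (count: 1)
  Position 8: 'b' -> MATCH (count: 2)
  Position 10: 'b' -> MATCH (count: 3)
  Position 11: 'b' -> MATCH (count: 4)
Total occurrences of 'b': 4

4


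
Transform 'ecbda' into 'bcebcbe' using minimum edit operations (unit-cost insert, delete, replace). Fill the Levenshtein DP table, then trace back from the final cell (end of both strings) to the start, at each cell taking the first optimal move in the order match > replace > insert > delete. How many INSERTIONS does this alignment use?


Edit distance = 5. Backtracking from cell (5, 7) with preference match > replace > insert > delete,
then listing the resulting alignment 'ecbda' -> 'bcebcbe' left to right:
  Step 1: replace e->b
  Step 2: keep 'c'
  Step 3: insert 'e' [insertion #1]
  Step 4: keep 'b'
  Step 5: insert 'c' [insertion #2]
  Step 6: replace d->b
  Step 7: replace a->e
Total insertions: 2

2


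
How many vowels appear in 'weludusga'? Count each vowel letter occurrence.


Scanning each character of 'weludusga':
  Position 1: 'w' -> consonant (running count: 0)
  Position 2: 'e' -> vowel (running count: 1)
  Position 3: 'l' -> consonant (running count: 1)
  Position 4: 'u' -> vowel (running count: 2)
  Position 5: 'd' -> consonant (running count: 2)
  Position 6: 'u' -> vowel (running count: 3)
  Position 7: 's' -> consonant (running count: 3)
  Position 8: 'g' -> consonant (running count: 3)
  Position 9: 'a' -> vowel (running count: 4)
Total vowels: 4

4


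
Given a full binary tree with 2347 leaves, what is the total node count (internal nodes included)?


Leaf nodes (terminals): 2347
Internal nodes = n - 1 = 2347 - 1 = 2346
Total = leaves + internal = 2347 + 2346 = 4693

4693


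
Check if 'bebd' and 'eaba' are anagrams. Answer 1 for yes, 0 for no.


Sort characters of 'bebd': 'bbde'
Sort characters of 'eaba': 'aabe'
Sorted forms differ -> they are NOT anagrams
Result: 0

0


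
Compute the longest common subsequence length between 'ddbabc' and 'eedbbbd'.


DP table for LCS of 'ddbabc' and 'eedbbbd':
       e  e  d  b  b  b  d
    0  0  0  0  0  0  0  0
  d 0  0  0  1  1  1  1  1
  d 0  0  0  1  1  1  1  2
  b 0  0  0  1  2  2  2  2
  a 0  0  0  1  2  2  2  2
  b 0  0  0  1  2  3  3  3
  c 0  0  0  1  2  3  3  3
LCS: 'dbb'
LCS length = 3

3


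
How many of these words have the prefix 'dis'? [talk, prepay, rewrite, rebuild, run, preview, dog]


Checking each word for prefix 'dis':
  'talk' -> no (count: 0)
  'prepay' -> no (count: 0)
  'rewrite' -> no (count: 0)
  'rebuild' -> no (count: 0)
  'run' -> no (count: 0)
  'preview' -> no (count: 0)
  'dog' -> no (count: 0)
Total with prefix 'dis': 0

0


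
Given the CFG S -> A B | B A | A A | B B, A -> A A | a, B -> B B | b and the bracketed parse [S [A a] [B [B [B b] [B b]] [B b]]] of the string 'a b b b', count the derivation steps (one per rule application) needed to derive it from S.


Every bracketed nonterminal node [X ...] in the tree is produced by exactly one rule application.
Reading the tree off as a leftmost derivation:
  Step 1: S  =>  A B   (applied S -> A B)
  Step 2: A B  =>  a B   (applied A -> a)
  Step 3: a B  =>  a B B   (applied B -> B B)
  Step 4: a B B  =>  a B B B   (applied B -> B B)
  Step 5: a B B B  =>  a b B B   (applied B -> b)
  Step 6: a b B B  =>  a b b B   (applied B -> b)
  Step 7: a b b B  =>  a b b b   (applied B -> b)
Final yield: a b b b
Total rewrite steps: 7

7


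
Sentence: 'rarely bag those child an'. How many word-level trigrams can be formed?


Word trigrams from [5] words:
  Trigram 1: (rarely bag those)
  Trigram 2: (bag those child)
  Trigram 3: (those child an)
Total word trigrams: 5 - 2 = 3

3


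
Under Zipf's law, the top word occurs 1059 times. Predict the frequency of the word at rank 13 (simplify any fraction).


Zipf's law: freq(rank) = f1 / rank
f1 = 1059, rank = 13
freq = 1059 / 13
GCD(1059, 13) = 1
Simplified: 1059/13

1059/13


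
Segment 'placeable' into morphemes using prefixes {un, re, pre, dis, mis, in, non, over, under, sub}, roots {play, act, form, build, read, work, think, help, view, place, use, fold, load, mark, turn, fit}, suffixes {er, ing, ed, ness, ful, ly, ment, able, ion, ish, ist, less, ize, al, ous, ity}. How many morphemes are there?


Segmenting 'placeable' against the inventory:
  'place' -> root (morpheme 1)
  'able' -> suffix (morpheme 2)
Total morphemes: 2

2


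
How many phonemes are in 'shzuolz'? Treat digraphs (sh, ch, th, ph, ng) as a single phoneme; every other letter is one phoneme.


Parsing 'shzuolz' greedily, digraphs first:
  'sh' -> digraph (1 consonant phoneme) (phonemes so far: 1)
  'z' -> consonant phoneme (phonemes so far: 2)
  'u' -> vowel phoneme (phonemes so far: 3)
  'o' -> vowel phoneme (phonemes so far: 4)
  'l' -> consonant phoneme (phonemes so far: 5)
  'z' -> consonant phoneme (phonemes so far: 6)
Total phonemes: 6

6


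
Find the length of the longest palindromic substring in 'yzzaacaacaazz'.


Scanning 'yzzaacaacaazz' for palindromic substrings.
Substring at positions 1-12: 'zzaacaacaazz'.
Check: reverse('zzaacaacaazz') = 'zzaacaacaazz' -> palindrome confirmed.
Neighbouring characters ('y' / '-') break symmetry, so it cannot extend further.
No longer palindromic substring exists; longest length = 12

12


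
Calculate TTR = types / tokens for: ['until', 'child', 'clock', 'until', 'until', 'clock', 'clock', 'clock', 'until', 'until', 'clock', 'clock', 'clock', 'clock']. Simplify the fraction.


Tokens: 14
Unique types: ('child', 'clock', 'until') = 3
TTR = 3/14
Already in lowest terms.

3/14


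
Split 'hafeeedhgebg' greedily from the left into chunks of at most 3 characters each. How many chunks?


'hafeeedhgebg' has 12 characters.
Chunking with max size 3:
  Chunk 1: 'haf' (positions 0-2)
  Chunk 2: 'eee' (positions 3-5)
  Chunk 3: 'dhg' (positions 6-8)
  Chunk 4: 'ebg' (positions 9-11)
Total chunks: ceil(12 / 3) = 4

4


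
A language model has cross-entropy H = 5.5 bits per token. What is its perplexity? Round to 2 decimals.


Perplexity formula: PP = 2^H
H = 5.5
PP = 2^5.5
Decompose: 2^5.5 = 2^5 * 2^0.5 = 2^5 * sqrt(2)
2^5 = 32, sqrt(2) ~ 1.4142136
PP ~ 32 * 1.4142136 = 45.2548352
Rounded to 2 decimals: 45.25

45.25


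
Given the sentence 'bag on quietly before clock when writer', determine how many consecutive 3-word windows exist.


Word trigrams from [7] words:
  Trigram 1: (bag on quietly)
  Trigram 2: (on quietly before)
  Trigram 3: (quietly before clock)
  Trigram 4: (before clock when)
  Trigram 5: (clock when writer)
Total word trigrams: 7 - 2 = 5

5


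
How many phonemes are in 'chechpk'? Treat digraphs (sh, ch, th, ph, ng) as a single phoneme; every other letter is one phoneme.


Parsing 'chechpk' greedily, digraphs first:
  'ch' -> digraph (1 consonant phoneme) (phonemes so far: 1)
  'e' -> vowel phoneme (phonemes so far: 2)
  'ch' -> digraph (1 consonant phoneme) (phonemes so far: 3)
  'p' -> consonant phoneme (phonemes so far: 4)
  'k' -> consonant phoneme (phonemes so far: 5)
Total phonemes: 5

5


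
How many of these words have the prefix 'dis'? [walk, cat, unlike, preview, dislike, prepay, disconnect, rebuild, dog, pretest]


Checking each word for prefix 'dis':
  'walk' -> no (count: 0)
  'cat' -> no (count: 0)
  'unlike' -> no (count: 0)
  'preview' -> no (count: 0)
  'dislike' -> YES, starts with 'dis' (count: 1)
  'prepay' -> no (count: 1)
  'disconnect' -> YES, starts with 'dis' (count: 2)
  'rebuild' -> no (count: 2)
  'dog' -> no (count: 2)
  'pretest' -> no (count: 2)
Total with prefix 'dis': 2

2


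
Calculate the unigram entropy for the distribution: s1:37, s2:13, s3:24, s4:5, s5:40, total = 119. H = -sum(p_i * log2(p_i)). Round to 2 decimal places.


Computing entropy H = -sum(p_i * log2(p_i)):
  s1: p = 37/119 = 0.3109, -p*log2(p) = 0.5240
  s2: p = 13/119 = 0.1092, -p*log2(p) = 0.3490
  s3: p = 24/119 = 0.2017, -p*log2(p) = 0.4659
  s4: p = 5/119 = 0.0420, -p*log2(p) = 0.1921
  s5: p = 40/119 = 0.3361, -p*log2(p) = 0.5287
H = sum of terms = 2.0597
Rounded to 2 decimals: 2.06

2.06


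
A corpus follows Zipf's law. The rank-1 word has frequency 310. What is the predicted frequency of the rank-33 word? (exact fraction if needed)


Zipf's law: freq(rank) = f1 / rank
f1 = 310, rank = 33
freq = 310 / 33
GCD(310, 33) = 1
Simplified: 310/33

310/33


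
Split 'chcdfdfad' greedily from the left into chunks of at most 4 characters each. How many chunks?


'chcdfdfad' has 9 characters.
Chunking with max size 4:
  Chunk 1: 'chcd' (positions 0-3)
  Chunk 2: 'fdfa' (positions 4-7)
  Chunk 3: 'd' (positions 8-8)
Total chunks: ceil(9 / 4) = 3

3


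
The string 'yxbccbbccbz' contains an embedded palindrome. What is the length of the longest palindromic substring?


Scanning 'yxbccbbccbz' for palindromic substrings.
Substring at positions 2-9: 'bccbbccb'.
Check: reverse('bccbbccb') = 'bccbbccb' -> palindrome confirmed.
Neighbouring characters ('x' / 'z') break symmetry, so it cannot extend further.
No longer palindromic substring exists; longest length = 8

8


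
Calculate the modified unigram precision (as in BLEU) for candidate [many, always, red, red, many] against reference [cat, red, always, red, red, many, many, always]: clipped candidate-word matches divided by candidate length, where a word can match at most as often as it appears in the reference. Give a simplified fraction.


Reference word counts: {'always': 2, 'cat': 1, 'many': 2, 'red': 3}
Checking each candidate word (with clipping):
  'many' -> in reference (ref count 2, used 1/2) -> match (matches: 1)
  'always' -> in reference (ref count 2, used 1/2) -> match (matches: 2)
  'red' -> in reference (ref count 3, used 1/3) -> match (matches: 3)
  'red' -> in reference (ref count 3, used 2/3) -> match (matches: 4)
  'many' -> in reference (ref count 2, used 2/2) -> match (matches: 5)
Clipped matches: 5, Candidate length: 5
Precision = 5/5 = 1

1


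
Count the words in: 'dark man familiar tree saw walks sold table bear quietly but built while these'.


Counting words by splitting on spaces:
  Word 1: 'dark'
  Word 2: 'man'
  Word 3: 'familiar'
  Word 4: 'tree'
  Word 5: 'saw'
  Word 6: 'walks'
  Word 7: 'sold'
  Word 8: 'table'
  Word 9: 'bear'
  Word 10: 'quietly'
  Word 11: 'but'
  Word 12: 'built'
  Word 13: 'while'
  Word 14: 'these'
Total words: 14

14


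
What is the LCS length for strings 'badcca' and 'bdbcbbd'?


DP table for LCS of 'badcca' and 'bdbcbbd':
       b  d  b  c  b  b  d
    0  0  0  0  0  0  0  0
  b 0  1  1  1  1  1  1  1
  a 0  1  1  1  1  1  1  1
  d 0  1  2  2  2  2  2  2
  c 0  1  2  2  3  3  3  3
  c 0  1  2  2  3  3  3  3
  a 0  1  2  2  3  3  3  3
LCS: 'bdc'
LCS length = 3

3


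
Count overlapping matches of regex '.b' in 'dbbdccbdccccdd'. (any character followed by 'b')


Pattern: .b means any character followed by 'b'.
Scanning 'dbbdccbdccccdd' position-by-position:
  Pos 0: window 'db' -> MATCH
  Pos 1: window 'bb' -> MATCH
  Pos 2: window 'bd' -> no
  Pos 3: window 'dc' -> no
  Pos 4: window 'cc' -> no
  Pos 5: window 'cb' -> MATCH
  Pos 6: window 'bd' -> no
  Pos 7: window 'dc' -> no
  Pos 8: window 'cc' -> no
  Pos 9: window 'cc' -> no
  Pos 10: window 'cc' -> no
  Pos 11: window 'cd' -> no
  Pos 12: window 'dd' -> no
  Pos 13: window 'd' -> no
Total matches: 3

3


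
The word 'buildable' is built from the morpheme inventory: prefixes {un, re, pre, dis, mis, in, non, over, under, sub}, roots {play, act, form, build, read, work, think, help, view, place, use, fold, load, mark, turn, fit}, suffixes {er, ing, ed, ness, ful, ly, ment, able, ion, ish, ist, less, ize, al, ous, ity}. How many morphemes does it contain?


Segmenting 'buildable' against the inventory:
  'build' -> root (morpheme 1)
  'able' -> suffix (morpheme 2)
Total morphemes: 2

2


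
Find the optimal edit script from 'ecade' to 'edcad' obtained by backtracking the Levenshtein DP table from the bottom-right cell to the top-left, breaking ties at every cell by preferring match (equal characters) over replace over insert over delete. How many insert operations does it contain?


Edit distance = 2. Backtracking from cell (5, 5) with preference match > replace > insert > delete,
then listing the resulting alignment 'ecade' -> 'edcad' left to right:
  Step 1: keep 'e'
  Step 2: insert 'd' [insertion #1]
  Step 3: keep 'c'
  Step 4: keep 'a'
  Step 5: keep 'd'
  Step 6: delete 'e'
Total insertions: 1

1


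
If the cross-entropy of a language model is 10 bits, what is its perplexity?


Perplexity formula: PP = 2^H
H = 10
PP = 2^10
PP = 2^10 = 1024

1024


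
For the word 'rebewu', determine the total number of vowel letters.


Scanning each character of 'rebewu':
  Position 1: 'r' -> consonant (running count: 0)
  Position 2: 'e' -> vowel (running count: 1)
  Position 3: 'b' -> consonant (running count: 1)
  Position 4: 'e' -> vowel (running count: 2)
  Position 5: 'w' -> consonant (running count: 2)
  Position 6: 'u' -> vowel (running count: 3)
Total vowels: 3

3


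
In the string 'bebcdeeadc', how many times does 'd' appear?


Scanning 'bebcdeeadc' for 'd':
  Position 4: 'd' -> MATCH (count: 1)
  Position 8: 'd' -> MATCH (count: 2)
Total occurrences of 'd': 2

2


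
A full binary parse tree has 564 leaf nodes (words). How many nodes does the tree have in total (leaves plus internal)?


Leaf nodes (terminals): 564
Internal nodes = n - 1 = 564 - 1 = 563
Total = leaves + internal = 564 + 563 = 1127

1127


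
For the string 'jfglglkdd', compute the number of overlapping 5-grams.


String 'jfglglkdd' has length L = 9.
Number of overlapping n-grams = L - n + 1
Substituting: 9 - 5 + 1 = 5

5


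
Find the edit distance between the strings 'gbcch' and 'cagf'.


Building DP table for s1='gbcch' (len 5) and s2='cagf' (len 4):
       c  a  g  f
    0  1  2  3  4
  g 1  1  2  2  3
  b 2  2  2  3  3
  c 3  2  3  3  4
  c 4  3  3  4  4
  h 5  4  4  4  5
Edit distance = dp[5][4] = 5

5


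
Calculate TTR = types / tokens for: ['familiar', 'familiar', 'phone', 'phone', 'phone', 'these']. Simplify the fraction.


Tokens: 6
Unique types: ('familiar', 'phone', 'these') = 3
TTR = 3/6
Simplify: divide both by 3 -> 1/2
TTR = 1/2

1/2


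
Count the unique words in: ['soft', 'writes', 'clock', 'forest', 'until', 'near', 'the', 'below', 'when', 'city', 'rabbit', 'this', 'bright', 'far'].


Listing all tokens and tracking unique types:
  Token 1: 'soft' -> NEW (unique so far: 1)
  Token 2: 'writes' -> NEW (unique so far: 2)
  Token 3: 'clock' -> NEW (unique so far: 3)
  Token 4: 'forest' -> NEW (unique so far: 4)
  Token 5: 'until' -> NEW (unique so far: 5)
  Token 6: 'near' -> NEW (unique so far: 6)
  Token 7: 'the' -> NEW (unique so far: 7)
  Token 8: 'below' -> NEW (unique so far: 8)
  Token 9: 'when' -> NEW (unique so far: 9)
  Token 10: 'city' -> NEW (unique so far: 10)
  Token 11: 'rabbit' -> NEW (unique so far: 11)
  Token 12: 'this' -> NEW (unique so far: 12)
  Token 13: 'bright' -> NEW (unique so far: 13)
  Token 14: 'far' -> NEW (unique so far: 14)
Unique types: ('below', 'bright', 'city', 'clock', 'far', 'forest', 'near', 'rabbit', 'soft', 'the', 'this', 'until', 'when', 'writes')
Vocabulary size: 14

14


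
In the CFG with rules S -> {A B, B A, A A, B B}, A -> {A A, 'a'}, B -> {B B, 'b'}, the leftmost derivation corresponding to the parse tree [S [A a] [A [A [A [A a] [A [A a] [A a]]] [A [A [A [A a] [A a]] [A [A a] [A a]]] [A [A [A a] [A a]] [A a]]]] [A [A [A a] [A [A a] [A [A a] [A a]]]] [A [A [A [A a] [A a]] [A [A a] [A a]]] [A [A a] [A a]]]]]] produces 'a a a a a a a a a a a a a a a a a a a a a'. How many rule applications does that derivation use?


Every bracketed nonterminal node [X ...] in the tree is produced by exactly one rule application.
Reading the tree off as a leftmost derivation:
  Step 1: S  =>  A A   (applied S -> A A)
  Step 2: A A  =>  a A   (applied A -> a)
  Step 3: a A  =>  a A A   (applied A -> A A)
  Step 4: a A A  =>  a A A A   (applied A -> A A)
  Step 5: a A A A  =>  a A A A A   (applied A -> A A)
  Step 6: a A A A A  =>  a a A A A   (applied A -> a)
  Step 7: a a A A A  =>  a a A A A A   (applied A -> A A)
  Step 8: a a A A A A  =>  a a a A A A   (applied A -> a)
  Step 9: a a a A A A  =>  a a a a A A   (applied A -> a)
  Step 10: a a a a A A  =>  a a a a A A A   (applied A -> A A)
  Step 11: a a a a A A A  =>  a a a a A A A A   (applied A -> A A)
  Step 12: a a a a A A A A  =>  a a a a A A A A A   (applied A -> A A)
  Step 13: a a a a A A A A A  =>  a a a a a A A A A   (applied A -> a)
  Step 14: a a a a a A A A A  =>  a a a a a a A A A   (applied A -> a)
  Step 15: a a a a a a A A A  =>  a a a a a a A A A A   (applied A -> A A)
  Step 16: a a a a a a A A A A  =>  a a a a a a a A A A   (applied A -> a)
  Step 17: a a a a a a a A A A  =>  a a a a a a a a A A   (applied A -> a)
  Step 18: a a a a a a a a A A  =>  a a a a a a a a A A A   (applied A -> A A)
  Step 19: a a a a a a a a A A A  =>  a a a a a a a a A A A A   (applied A -> A A)
  Step 20: a a a a a a a a A A A A  =>  a a a a a a a a a A A A   (applied A -> a)
  Step 21: a a a a a a a a a A A A  =>  a a a a a a a a a a A A   (applied A -> a)
  Step 22: a a a a a a a a a a A A  =>  a a a a a a a a a a a A   (applied A -> a)
  Step 23: a a a a a a a a a a a A  =>  a a a a a a a a a a a A A   (applied A -> A A)
  Step 24: a a a a a a a a a a a A A  =>  a a a a a a a a a a a A A A   (applied A -> A A)
  Step 25: a a a a a a a a a a a A A A  =>  a a a a a a a a a a a a A A   (applied A -> a)
  Step 26: a a a a a a a a a a a a A A  =>  a a a a a a a a a a a a A A A   (applied A -> A A)
  Step 27: a a a a a a a a a a a a A A A  =>  a a a a a a a a a a a a a A A   (applied A -> a)
  Step 28: a a a a a a a a a a a a a A A  =>  a a a a a a a a a a a a a A A A   (applied A -> A A)
  Step 29: a a a a a a a a a a a a a A A A  =>  a a a a a a a a a a a a a a A A   (applied A -> a)
  Step 30: a a a a a a a a a a a a a a A A  =>  a a a a a a a a a a a a a a a A   (applied A -> a)
  Step 31: a a a a a a a a a a a a a a a A  =>  a a a a a a a a a a a a a a a A A   (applied A -> A A)
  Step 32: a a a a a a a a a a a a a a a A A  =>  a a a a a a a a a a a a a a a A A A   (applied A -> A A)
  Step 33: a a a a a a a a a a a a a a a A A A  =>  a a a a a a a a a a a a a a a A A A A   (applied A -> A A)
  Step 34: a a a a a a a a a a a a a a a A A A A  =>  a a a a a a a a a a a a a a a a A A A   (applied A -> a)
  Step 35: a a a a a a a a a a a a a a a a A A A  =>  a a a a a a a a a a a a a a a a a A A   (applied A -> a)
  Step 36: a a a a a a a a a a a a a a a a a A A  =>  a a a a a a a a a a a a a a a a a A A A   (applied A -> A A)
  Step 37: a a a a a a a a a a a a a a a a a A A A  =>  a a a a a a a a a a a a a a a a a a A A   (applied A -> a)
  Step 38: a a a a a a a a a a a a a a a a a a A A  =>  a a a a a a a a a a a a a a a a a a a A   (applied A -> a)
  Step 39: a a a a a a a a a a a a a a a a a a a A  =>  a a a a a a a a a a a a a a a a a a a A A   (applied A -> A A)
  Step 40: a a a a a a a a a a a a a a a a a a a A A  =>  a a a a a a a a a a a a a a a a a a a a A   (applied A -> a)
  Step 41: a a a a a a a a a a a a a a a a a a a a A  =>  a a a a a a a a a a a a a a a a a a a a a   (applied A -> a)
Final yield: a a a a a a a a a a a a a a a a a a a a a
Total rewrite steps: 41

41


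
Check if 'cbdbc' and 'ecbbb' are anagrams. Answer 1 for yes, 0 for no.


Sort characters of 'cbdbc': 'bbccd'
Sort characters of 'ecbbb': 'bbbce'
Sorted forms differ -> they are NOT anagrams
Result: 0

0


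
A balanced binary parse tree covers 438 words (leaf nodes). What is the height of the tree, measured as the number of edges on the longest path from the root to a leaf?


In a balanced binary tree with n leaves the deepest leaf is ceil(log2(n)) edges below the root.
log2(438) = 8.7748
ceil(8.7748) = 9
height (edges) = 9

9


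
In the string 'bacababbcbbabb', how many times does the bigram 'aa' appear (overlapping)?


Scanning 'bacababbcbbabb' for bigram 'aa':
  Position 0: 'ba' -> no
  Position 1: 'ac' -> no
  Position 2: 'ca' -> no
  Position 3: 'ab' -> no
  Position 4: 'ba' -> no
  Position 5: 'ab' -> no
  Position 6: 'bb' -> no
  Position 7: 'bc' -> no
  Position 8: 'cb' -> no
  Position 9: 'bb' -> no
  Position 10: 'ba' -> no
  Position 11: 'ab' -> no
  Position 12: 'bb' -> no
Total matches: 0

0


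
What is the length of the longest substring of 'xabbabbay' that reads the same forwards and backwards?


Scanning 'xabbabbay' for palindromic substrings.
Substring at positions 1-7: 'abbabba'.
Check: reverse('abbabba') = 'abbabba' -> palindrome confirmed.
Neighbouring characters ('x' / 'y') break symmetry, so it cannot extend further.
No longer palindromic substring exists; longest length = 7

7


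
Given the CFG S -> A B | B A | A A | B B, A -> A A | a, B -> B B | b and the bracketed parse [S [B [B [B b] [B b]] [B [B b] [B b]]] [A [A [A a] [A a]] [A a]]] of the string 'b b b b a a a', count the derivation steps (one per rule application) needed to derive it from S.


Every bracketed nonterminal node [X ...] in the tree is produced by exactly one rule application.
Reading the tree off as a leftmost derivation:
  Step 1: S  =>  B A   (applied S -> B A)
  Step 2: B A  =>  B B A   (applied B -> B B)
  Step 3: B B A  =>  B B B A   (applied B -> B B)
  Step 4: B B B A  =>  b B B A   (applied B -> b)
  Step 5: b B B A  =>  b b B A   (applied B -> b)
  Step 6: b b B A  =>  b b B B A   (applied B -> B B)
  Step 7: b b B B A  =>  b b b B A   (applied B -> b)
  Step 8: b b b B A  =>  b b b b A   (applied B -> b)
  Step 9: b b b b A  =>  b b b b A A   (applied A -> A A)
  Step 10: b b b b A A  =>  b b b b A A A   (applied A -> A A)
  Step 11: b b b b A A A  =>  b b b b a A A   (applied A -> a)
  Step 12: b b b b a A A  =>  b b b b a a A   (applied A -> a)
  Step 13: b b b b a a A  =>  b b b b a a a   (applied A -> a)
Final yield: b b b b a a a
Total rewrite steps: 13

13


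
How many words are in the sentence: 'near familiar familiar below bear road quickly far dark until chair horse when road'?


Counting words by splitting on spaces:
  Word 1: 'near'
  Word 2: 'familiar'
  Word 3: 'familiar'
  Word 4: 'below'
  Word 5: 'bear'
  Word 6: 'road'
  Word 7: 'quickly'
  Word 8: 'far'
  Word 9: 'dark'
  Word 10: 'until'
  Word 11: 'chair'
  Word 12: 'horse'
  Word 13: 'when'
  Word 14: 'road'
Total words: 14

14


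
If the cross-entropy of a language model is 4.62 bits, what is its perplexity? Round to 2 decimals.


Perplexity formula: PP = 2^H
H = 4.62
PP = 2^4.62
Decompose: 2^4.62 = 2^4 * 2^0.62
2^4 = 16, 2^0.62 ~ 1.5368752
PP ~ 16 * 1.5368752 = 24.5900032
Rounded to 2 decimals: 24.59

24.59


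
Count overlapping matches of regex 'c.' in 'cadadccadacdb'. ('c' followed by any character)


Pattern: c. means 'c' followed by any character.
Scanning 'cadadccadacdb' position-by-position:
  Pos 0: window 'ca' -> MATCH
  Pos 1: window 'ad' -> no
  Pos 2: window 'da' -> no
  Pos 3: window 'ad' -> no
  Pos 4: window 'dc' -> no
  Pos 5: window 'cc' -> MATCH
  Pos 6: window 'ca' -> MATCH
  Pos 7: window 'ad' -> no
  Pos 8: window 'da' -> no
  Pos 9: window 'ac' -> no
  Pos 10: window 'cd' -> MATCH
  Pos 11: window 'db' -> no
  Pos 12: window 'b' -> no
Total matches: 4

4


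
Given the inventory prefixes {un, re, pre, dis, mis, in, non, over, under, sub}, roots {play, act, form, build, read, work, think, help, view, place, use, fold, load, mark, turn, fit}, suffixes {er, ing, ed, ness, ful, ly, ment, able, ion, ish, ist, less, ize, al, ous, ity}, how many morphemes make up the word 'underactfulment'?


Segmenting 'underactfulment' against the inventory:
  'under' -> prefix (morpheme 1)
  'act' -> root (morpheme 2)
  'ful' -> suffix (morpheme 3)
  'ment' -> suffix (morpheme 4)
Total morphemes: 4

4


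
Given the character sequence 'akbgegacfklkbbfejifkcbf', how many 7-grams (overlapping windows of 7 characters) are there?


String 'akbgegacfklkbbfejifkcbf' has length L = 23.
Number of overlapping n-grams = L - n + 1
Substituting: 23 - 7 + 1 = 17

17


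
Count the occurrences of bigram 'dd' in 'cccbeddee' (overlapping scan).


Scanning 'cccbeddee' for bigram 'dd':
  Position 0: 'cc' -> no
  Position 1: 'cc' -> no
  Position 2: 'cb' -> no
  Position 3: 'be' -> no
  Position 4: 'ed' -> no
  Position 5: 'dd' -> MATCH
  Position 6: 'de' -> no
  Position 7: 'ee' -> no
Total matches: 1

1


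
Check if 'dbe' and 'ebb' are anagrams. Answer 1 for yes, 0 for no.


Sort characters of 'dbe': 'bde'
Sort characters of 'ebb': 'bbe'
Sorted forms differ -> they are NOT anagrams
Result: 0

0


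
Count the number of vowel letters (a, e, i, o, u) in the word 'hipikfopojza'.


Scanning each character of 'hipikfopojza':
  Position 1: 'h' -> consonant (running count: 0)
  Position 2: 'i' -> vowel (running count: 1)
  Position 3: 'p' -> consonant (running count: 1)
  Position 4: 'i' -> vowel (running count: 2)
  Position 5: 'k' -> consonant (running count: 2)
  Position 6: 'f' -> consonant (running count: 2)
  Position 7: 'o' -> vowel (running count: 3)
  Position 8: 'p' -> consonant (running count: 3)
  Position 9: 'o' -> vowel (running count: 4)
  Position 10: 'j' -> consonant (running count: 4)
  Position 11: 'z' -> consonant (running count: 4)
  Position 12: 'a' -> vowel (running count: 5)
Total vowels: 5

5


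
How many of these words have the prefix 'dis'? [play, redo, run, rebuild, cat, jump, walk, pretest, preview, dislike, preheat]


Checking each word for prefix 'dis':
  'play' -> no (count: 0)
  'redo' -> no (count: 0)
  'run' -> no (count: 0)
  'rebuild' -> no (count: 0)
  'cat' -> no (count: 0)
  'jump' -> no (count: 0)
  'walk' -> no (count: 0)
  'pretest' -> no (count: 0)
  'preview' -> no (count: 0)
  'dislike' -> YES, starts with 'dis' (count: 1)
  'preheat' -> no (count: 1)
Total with prefix 'dis': 1

1


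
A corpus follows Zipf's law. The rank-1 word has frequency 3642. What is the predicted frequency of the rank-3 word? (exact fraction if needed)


Zipf's law: freq(rank) = f1 / rank
f1 = 3642, rank = 3
freq = 3642 / 3
= 1214

1214


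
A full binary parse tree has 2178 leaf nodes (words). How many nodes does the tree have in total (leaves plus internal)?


Leaf nodes (terminals): 2178
Internal nodes = n - 1 = 2178 - 1 = 2177
Total = leaves + internal = 2178 + 2177 = 4355

4355


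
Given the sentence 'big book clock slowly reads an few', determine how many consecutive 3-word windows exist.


Word trigrams from [7] words:
  Trigram 1: (big book clock)
  Trigram 2: (book clock slowly)
  Trigram 3: (clock slowly reads)
  Trigram 4: (slowly reads an)
  Trigram 5: (reads an few)
Total word trigrams: 7 - 2 = 5

5


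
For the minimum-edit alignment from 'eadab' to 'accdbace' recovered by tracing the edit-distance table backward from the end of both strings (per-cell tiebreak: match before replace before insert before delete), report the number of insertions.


Edit distance = 6. Backtracking from cell (5, 8) with preference match > replace > insert > delete,
then listing the resulting alignment 'eadab' -> 'accdbace' left to right:
  Step 1: insert 'a' [insertion #1]
  Step 2: replace e->c
  Step 3: replace a->c
  Step 4: keep 'd'
  Step 5: insert 'b' [insertion #2]
  Step 6: keep 'a'
  Step 7: insert 'c' [insertion #3]
  Step 8: replace b->e
Total insertions: 3

3


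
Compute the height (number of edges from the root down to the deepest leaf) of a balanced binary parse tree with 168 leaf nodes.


In a balanced binary tree with n leaves the deepest leaf is ceil(log2(n)) edges below the root.
log2(168) = 7.3923
ceil(7.3923) = 8
height (edges) = 8

8


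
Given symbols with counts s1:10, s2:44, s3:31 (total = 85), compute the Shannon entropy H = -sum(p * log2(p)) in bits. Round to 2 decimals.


Computing entropy H = -sum(p_i * log2(p_i)):
  s1: p = 10/85 = 0.1176, -p*log2(p) = 0.3632
  s2: p = 44/85 = 0.5176, -p*log2(p) = 0.4917
  s3: p = 31/85 = 0.3647, -p*log2(p) = 0.5307
H = sum of terms = 1.3856
Rounded to 2 decimals: 1.39

1.39


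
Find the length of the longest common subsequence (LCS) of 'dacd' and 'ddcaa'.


DP table for LCS of 'dacd' and 'ddcaa':
       d  d  c  a  a
    0  0  0  0  0  0
  d 0  1  1  1  1  1
  a 0  1  1  1  2  2
  c 0  1  1  2  2  2
  d 0  1  2  2  2  2
LCS: 'da'
LCS length = 2

2


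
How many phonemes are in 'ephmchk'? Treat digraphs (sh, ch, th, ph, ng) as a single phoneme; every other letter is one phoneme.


Parsing 'ephmchk' greedily, digraphs first:
  'e' -> vowel phoneme (phonemes so far: 1)
  'ph' -> digraph (1 consonant phoneme) (phonemes so far: 2)
  'm' -> consonant phoneme (phonemes so far: 3)
  'ch' -> digraph (1 consonant phoneme) (phonemes so far: 4)
  'k' -> consonant phoneme (phonemes so far: 5)
Total phonemes: 5

5


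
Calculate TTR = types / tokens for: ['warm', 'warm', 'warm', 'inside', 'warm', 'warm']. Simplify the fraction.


Tokens: 6
Unique types: ('inside', 'warm') = 2
TTR = 2/6
Simplify: divide both by 2 -> 1/3
TTR = 1/3

1/3


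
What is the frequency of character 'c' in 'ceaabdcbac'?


Scanning 'ceaabdcbac' for 'c':
  Position 0: 'c' -> MATCH (count: 1)
  Position 6: 'c' -> MATCH (count: 2)
  Position 9: 'c' -> MATCH (count: 3)
Total occurrences of 'c': 3

3


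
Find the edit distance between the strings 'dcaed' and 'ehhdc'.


Building DP table for s1='dcaed' (len 5) and s2='ehhdc' (len 5):
       e  h  h  d  c
    0  1  2  3  4  5
  d 1  1  2  3  3  4
  c 2  2  2  3  4  3
  a 3  3  3  3  4  4
  e 4  3  4  4  4  5
  d 5  4  4  5  4  5
Edit distance = dp[5][5] = 5

5


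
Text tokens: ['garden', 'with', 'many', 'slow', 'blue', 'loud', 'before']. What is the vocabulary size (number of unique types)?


Listing all tokens and tracking unique types:
  Token 1: 'garden' -> NEW (unique so far: 1)
  Token 2: 'with' -> NEW (unique so far: 2)
  Token 3: 'many' -> NEW (unique so far: 3)
  Token 4: 'slow' -> NEW (unique so far: 4)
  Token 5: 'blue' -> NEW (unique so far: 5)
  Token 6: 'loud' -> NEW (unique so far: 6)
  Token 7: 'before' -> NEW (unique so far: 7)
Unique types: ('before', 'blue', 'garden', 'loud', 'many', 'slow', 'with')
Vocabulary size: 7

7


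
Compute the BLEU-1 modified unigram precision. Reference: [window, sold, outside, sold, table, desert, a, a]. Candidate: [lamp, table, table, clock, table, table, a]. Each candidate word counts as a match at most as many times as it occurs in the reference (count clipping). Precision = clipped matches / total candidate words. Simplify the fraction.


Reference word counts: {'a': 2, 'desert': 1, 'outside': 1, 'sold': 2, 'table': 1, 'window': 1}
Checking each candidate word (with clipping):
  'lamp' -> not in reference -> no match (matches: 0)
  'table' -> in reference (ref count 1, used 1/1) -> match (matches: 1)
  'table' -> ref count 1 already used up (1/1) -> clipped, no match (matches: 1)
  'clock' -> not in reference -> no match (matches: 1)
  'table' -> ref count 1 already used up (1/1) -> clipped, no match (matches: 1)
  'table' -> ref count 1 already used up (1/1) -> clipped, no match (matches: 1)
  'a' -> in reference (ref count 2, used 1/2) -> match (matches: 2)
Clipped matches: 2, Candidate length: 7
Precision = 2/7

2/7


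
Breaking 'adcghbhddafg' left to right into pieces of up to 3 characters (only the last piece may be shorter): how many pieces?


'adcghbhddafg' has 12 characters.
Chunking with max size 3:
  Chunk 1: 'adc' (positions 0-2)
  Chunk 2: 'ghb' (positions 3-5)
  Chunk 3: 'hdd' (positions 6-8)
  Chunk 4: 'afg' (positions 9-11)
Total chunks: ceil(12 / 3) = 4

4


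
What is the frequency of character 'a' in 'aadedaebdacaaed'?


Scanning 'aadedaebdacaaed' for 'a':
  Position 0: 'a' -> MATCH (count: 1)
  Position 1: 'a' -> MATCH (count: 2)
  Position 5: 'a' -> MATCH (count: 3)
  Position 9: 'a' -> MATCH (count: 4)
  Position 11: 'a' -> MATCH (count: 5)
  Position 12: 'a' -> MATCH (count: 6)
Total occurrences of 'a': 6

6


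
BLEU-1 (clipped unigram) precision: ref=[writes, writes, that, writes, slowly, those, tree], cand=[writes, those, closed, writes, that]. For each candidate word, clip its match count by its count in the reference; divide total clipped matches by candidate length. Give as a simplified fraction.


Reference word counts: {'slowly': 1, 'that': 1, 'those': 1, 'tree': 1, 'writes': 3}
Checking each candidate word (with clipping):
  'writes' -> in reference (ref count 3, used 1/3) -> match (matches: 1)
  'those' -> in reference (ref count 1, used 1/1) -> match (matches: 2)
  'closed' -> not in reference -> no match (matches: 2)
  'writes' -> in reference (ref count 3, used 2/3) -> match (matches: 3)
  'that' -> in reference (ref count 1, used 1/1) -> match (matches: 4)
Clipped matches: 4, Candidate length: 5
Precision = 4/5

4/5


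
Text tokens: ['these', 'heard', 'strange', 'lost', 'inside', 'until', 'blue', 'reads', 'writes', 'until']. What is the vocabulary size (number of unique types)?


Listing all tokens and tracking unique types:
  Token 1: 'these' -> NEW (unique so far: 1)
  Token 2: 'heard' -> NEW (unique so far: 2)
  Token 3: 'strange' -> NEW (unique so far: 3)
  Token 4: 'lost' -> NEW (unique so far: 4)
  Token 5: 'inside' -> NEW (unique so far: 5)
  Token 6: 'until' -> NEW (unique so far: 6)
  Token 7: 'blue' -> NEW (unique so far: 7)
  Token 8: 'reads' -> NEW (unique so far: 8)
  Token 9: 'writes' -> NEW (unique so far: 9)
  Token 10: 'until' -> duplicate (unique so far: 9)
Unique types: ('blue', 'heard', 'inside', 'lost', 'reads', 'strange', 'these', 'until', 'writes')
Vocabulary size: 9

9


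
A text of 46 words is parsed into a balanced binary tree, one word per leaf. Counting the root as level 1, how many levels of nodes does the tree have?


In a balanced binary tree with n leaves the deepest leaf is ceil(log2(n)) edges below the root,
so counting node levels inclusive of root and leaves gives ceil(log2(n)) + 1 levels.
log2(46) = 5.5236
ceil(5.5236) = 6
levels = 6 + 1 = 7

7


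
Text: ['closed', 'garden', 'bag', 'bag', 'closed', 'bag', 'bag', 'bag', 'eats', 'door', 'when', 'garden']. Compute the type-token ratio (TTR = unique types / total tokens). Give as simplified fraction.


Tokens: 12
Unique types: ('bag', 'closed', 'door', 'eats', 'garden', 'when') = 6
TTR = 6/12
Simplify: divide both by 6 -> 1/2
TTR = 1/2

1/2


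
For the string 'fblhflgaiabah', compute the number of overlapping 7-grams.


String 'fblhflgaiabah' has length L = 13.
Number of overlapping n-grams = L - n + 1
Substituting: 13 - 7 + 1 = 7

7


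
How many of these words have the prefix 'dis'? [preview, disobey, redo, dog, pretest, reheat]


Checking each word for prefix 'dis':
  'preview' -> no (count: 0)
  'disobey' -> YES, starts with 'dis' (count: 1)
  'redo' -> no (count: 1)
  'dog' -> no (count: 1)
  'pretest' -> no (count: 1)
  'reheat' -> no (count: 1)
Total with prefix 'dis': 1

1


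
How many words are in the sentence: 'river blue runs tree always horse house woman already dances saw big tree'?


Counting words by splitting on spaces:
  Word 1: 'river'
  Word 2: 'blue'
  Word 3: 'runs'
  Word 4: 'tree'
  Word 5: 'always'
  Word 6: 'horse'
  Word 7: 'house'
  Word 8: 'woman'
  Word 9: 'already'
  Word 10: 'dances'
  Word 11: 'saw'
  Word 12: 'big'
  Word 13: 'tree'
Total words: 13

13


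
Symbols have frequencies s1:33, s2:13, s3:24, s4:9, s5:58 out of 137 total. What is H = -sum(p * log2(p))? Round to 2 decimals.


Computing entropy H = -sum(p_i * log2(p_i)):
  s1: p = 33/137 = 0.2409, -p*log2(p) = 0.4947
  s2: p = 13/137 = 0.0949, -p*log2(p) = 0.3224
  s3: p = 24/137 = 0.1752, -p*log2(p) = 0.4402
  s4: p = 9/137 = 0.0657, -p*log2(p) = 0.2581
  s5: p = 58/137 = 0.4234, -p*log2(p) = 0.5250
H = sum of terms = 2.0404
Rounded to 2 decimals: 2.04

2.04


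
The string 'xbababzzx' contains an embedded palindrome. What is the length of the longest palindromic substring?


Scanning 'xbababzzx' for palindromic substrings.
Substring at positions 1-5: 'babab'.
Check: reverse('babab') = 'babab' -> palindrome confirmed.
Neighbouring characters ('x' / 'z') break symmetry, so it cannot extend further.
No longer palindromic substring exists; longest length = 5

5


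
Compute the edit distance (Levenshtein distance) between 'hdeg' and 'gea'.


Building DP table for s1='hdeg' (len 4) and s2='gea' (len 3):
       g  e  a
    0  1  2  3
  h 1  1  2  3
  d 2  2  2  3
  e 3  3  2  3
  g 4  3  3  3
Edit distance = dp[4][3] = 3

3


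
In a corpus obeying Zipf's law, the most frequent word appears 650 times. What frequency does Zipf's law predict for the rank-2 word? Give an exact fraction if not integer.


Zipf's law: freq(rank) = f1 / rank
f1 = 650, rank = 2
freq = 650 / 2
= 325

325


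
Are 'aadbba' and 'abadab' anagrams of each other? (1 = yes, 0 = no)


Sort characters of 'aadbba': 'aaabbd'
Sort characters of 'abadab': 'aaabbd'
Sorted forms match -> they ARE anagrams
Result: 1

1


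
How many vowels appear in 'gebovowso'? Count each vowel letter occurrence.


Scanning each character of 'gebovowso':
  Position 1: 'g' -> consonant (running count: 0)
  Position 2: 'e' -> vowel (running count: 1)
  Position 3: 'b' -> consonant (running count: 1)
  Position 4: 'o' -> vowel (running count: 2)
  Position 5: 'v' -> consonant (running count: 2)
  Position 6: 'o' -> vowel (running count: 3)
  Position 7: 'w' -> consonant (running count: 3)
  Position 8: 's' -> consonant (running count: 3)
  Position 9: 'o' -> vowel (running count: 4)
Total vowels: 4

4


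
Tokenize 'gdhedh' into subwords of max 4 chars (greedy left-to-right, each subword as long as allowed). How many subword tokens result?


'gdhedh' has 6 characters.
Chunking with max size 4:
  Chunk 1: 'gdhe' (positions 0-3)
  Chunk 2: 'dh' (positions 4-5)
Total chunks: ceil(6 / 4) = 2

2


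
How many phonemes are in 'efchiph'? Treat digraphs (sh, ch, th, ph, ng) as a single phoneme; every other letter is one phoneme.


Parsing 'efchiph' greedily, digraphs first:
  'e' -> vowel phoneme (phonemes so far: 1)
  'f' -> consonant phoneme (phonemes so far: 2)
  'ch' -> digraph (1 consonant phoneme) (phonemes so far: 3)
  'i' -> vowel phoneme (phonemes so far: 4)
  'ph' -> digraph (1 consonant phoneme) (phonemes so far: 5)
Total phonemes: 5

5


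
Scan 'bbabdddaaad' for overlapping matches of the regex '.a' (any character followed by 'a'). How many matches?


Pattern: .a means any character followed by 'a'.
Scanning 'bbabdddaaad' position-by-position:
  Pos 0: window 'bb' -> no
  Pos 1: window 'ba' -> MATCH
  Pos 2: window 'ab' -> no
  Pos 3: window 'bd' -> no
  Pos 4: window 'dd' -> no
  Pos 5: window 'dd' -> no
  Pos 6: window 'da' -> MATCH
  Pos 7: window 'aa' -> MATCH
  Pos 8: window 'aa' -> MATCH
  Pos 9: window 'ad' -> no
  Pos 10: window 'd' -> no
Total matches: 4

4


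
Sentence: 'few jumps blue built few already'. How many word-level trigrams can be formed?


Word trigrams from [6] words:
  Trigram 1: (few jumps blue)
  Trigram 2: (jumps blue built)
  Trigram 3: (blue built few)
  Trigram 4: (built few already)
Total word trigrams: 6 - 2 = 4

4


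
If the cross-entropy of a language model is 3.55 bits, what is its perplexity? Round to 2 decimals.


Perplexity formula: PP = 2^H
H = 3.55
PP = 2^3.55
Decompose: 2^3.55 = 2^3 * 2^0.55
2^3 = 8, 2^0.55 ~ 1.4640857
PP ~ 8 * 1.4640857 = 11.7126856
Rounded to 2 decimals: 11.71

11.71


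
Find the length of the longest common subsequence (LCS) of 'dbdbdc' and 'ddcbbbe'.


DP table for LCS of 'dbdbdc' and 'ddcbbbe':
       d  d  c  b  b  b  e
    0  0  0  0  0  0  0  0
  d 0  1  1  1  1  1  1  1
  b 0  1  1  1  2  2  2  2
  d 0  1  2  2  2  2  2  2
  b 0  1  2  2  3  3  3  3
  d 0  1  2  2  3  3  3  3
  c 0  1  2  3  3  3  3  3
LCS: 'dbb'
LCS length = 3

3


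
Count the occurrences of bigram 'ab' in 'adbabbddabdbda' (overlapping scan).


Scanning 'adbabbddabdbda' for bigram 'ab':
  Position 0: 'ad' -> no
  Position 1: 'db' -> no
  Position 2: 'ba' -> no
  Position 3: 'ab' -> MATCH
  Position 4: 'bb' -> no
  Position 5: 'bd' -> no
  Position 6: 'dd' -> no
  Position 7: 'da' -> no
  Position 8: 'ab' -> MATCH
  Position 9: 'bd' -> no
  Position 10: 'db' -> no
  Position 11: 'bd' -> no
  Position 12: 'da' -> no
Total matches: 2

2
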